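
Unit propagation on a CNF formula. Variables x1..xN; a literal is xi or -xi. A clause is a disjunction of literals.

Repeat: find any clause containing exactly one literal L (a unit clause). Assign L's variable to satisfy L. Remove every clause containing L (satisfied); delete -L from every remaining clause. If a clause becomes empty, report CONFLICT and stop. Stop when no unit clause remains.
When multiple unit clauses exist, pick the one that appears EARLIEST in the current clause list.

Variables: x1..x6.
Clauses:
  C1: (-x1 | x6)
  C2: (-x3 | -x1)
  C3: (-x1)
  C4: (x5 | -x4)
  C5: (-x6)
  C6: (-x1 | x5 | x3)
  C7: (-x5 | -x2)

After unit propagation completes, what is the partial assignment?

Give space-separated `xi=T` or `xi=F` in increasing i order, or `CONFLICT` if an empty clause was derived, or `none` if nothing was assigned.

Answer: x1=F x6=F

Derivation:
unit clause [-1] forces x1=F; simplify:
  satisfied 4 clause(s); 3 remain; assigned so far: [1]
unit clause [-6] forces x6=F; simplify:
  satisfied 1 clause(s); 2 remain; assigned so far: [1, 6]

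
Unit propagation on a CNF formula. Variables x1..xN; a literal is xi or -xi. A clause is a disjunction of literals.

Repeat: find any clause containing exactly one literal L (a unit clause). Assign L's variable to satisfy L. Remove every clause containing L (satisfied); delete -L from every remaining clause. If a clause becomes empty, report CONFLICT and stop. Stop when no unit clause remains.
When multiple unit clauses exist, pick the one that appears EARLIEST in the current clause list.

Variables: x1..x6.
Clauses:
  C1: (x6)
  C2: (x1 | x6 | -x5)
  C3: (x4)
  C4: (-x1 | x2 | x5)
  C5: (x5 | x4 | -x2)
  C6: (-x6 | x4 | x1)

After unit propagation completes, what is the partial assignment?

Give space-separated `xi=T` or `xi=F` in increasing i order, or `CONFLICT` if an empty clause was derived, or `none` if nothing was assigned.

Answer: x4=T x6=T

Derivation:
unit clause [6] forces x6=T; simplify:
  drop -6 from [-6, 4, 1] -> [4, 1]
  satisfied 2 clause(s); 4 remain; assigned so far: [6]
unit clause [4] forces x4=T; simplify:
  satisfied 3 clause(s); 1 remain; assigned so far: [4, 6]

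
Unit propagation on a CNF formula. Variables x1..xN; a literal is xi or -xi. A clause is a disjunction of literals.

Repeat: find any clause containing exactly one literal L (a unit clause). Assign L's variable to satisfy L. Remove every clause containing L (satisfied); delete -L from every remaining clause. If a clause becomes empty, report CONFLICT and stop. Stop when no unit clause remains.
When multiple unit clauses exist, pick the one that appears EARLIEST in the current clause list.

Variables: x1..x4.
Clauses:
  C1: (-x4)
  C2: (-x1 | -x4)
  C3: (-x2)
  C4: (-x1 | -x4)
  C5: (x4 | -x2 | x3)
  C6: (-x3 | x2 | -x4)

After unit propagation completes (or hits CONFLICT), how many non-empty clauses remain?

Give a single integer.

unit clause [-4] forces x4=F; simplify:
  drop 4 from [4, -2, 3] -> [-2, 3]
  satisfied 4 clause(s); 2 remain; assigned so far: [4]
unit clause [-2] forces x2=F; simplify:
  satisfied 2 clause(s); 0 remain; assigned so far: [2, 4]

Answer: 0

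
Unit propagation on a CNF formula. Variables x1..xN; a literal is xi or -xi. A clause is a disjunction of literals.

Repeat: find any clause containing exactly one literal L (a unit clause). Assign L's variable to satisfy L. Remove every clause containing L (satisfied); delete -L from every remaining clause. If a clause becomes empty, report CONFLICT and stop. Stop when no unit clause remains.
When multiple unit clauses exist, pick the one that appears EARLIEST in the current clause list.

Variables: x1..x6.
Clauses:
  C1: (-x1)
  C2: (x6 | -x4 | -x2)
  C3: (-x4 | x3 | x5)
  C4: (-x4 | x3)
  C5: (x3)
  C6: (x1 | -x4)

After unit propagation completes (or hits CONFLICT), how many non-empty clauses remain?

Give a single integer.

unit clause [-1] forces x1=F; simplify:
  drop 1 from [1, -4] -> [-4]
  satisfied 1 clause(s); 5 remain; assigned so far: [1]
unit clause [3] forces x3=T; simplify:
  satisfied 3 clause(s); 2 remain; assigned so far: [1, 3]
unit clause [-4] forces x4=F; simplify:
  satisfied 2 clause(s); 0 remain; assigned so far: [1, 3, 4]

Answer: 0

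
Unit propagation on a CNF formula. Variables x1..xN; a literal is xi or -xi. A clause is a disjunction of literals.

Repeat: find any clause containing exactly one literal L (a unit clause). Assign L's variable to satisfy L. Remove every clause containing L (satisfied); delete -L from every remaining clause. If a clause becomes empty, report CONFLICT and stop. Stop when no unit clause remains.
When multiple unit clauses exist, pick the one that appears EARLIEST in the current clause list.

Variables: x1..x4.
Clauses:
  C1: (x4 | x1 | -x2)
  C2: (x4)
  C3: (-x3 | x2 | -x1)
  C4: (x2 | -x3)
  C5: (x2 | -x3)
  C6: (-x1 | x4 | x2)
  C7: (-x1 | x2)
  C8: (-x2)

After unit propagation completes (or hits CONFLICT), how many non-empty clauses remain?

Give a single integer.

unit clause [4] forces x4=T; simplify:
  satisfied 3 clause(s); 5 remain; assigned so far: [4]
unit clause [-2] forces x2=F; simplify:
  drop 2 from [-3, 2, -1] -> [-3, -1]
  drop 2 from [2, -3] -> [-3]
  drop 2 from [2, -3] -> [-3]
  drop 2 from [-1, 2] -> [-1]
  satisfied 1 clause(s); 4 remain; assigned so far: [2, 4]
unit clause [-3] forces x3=F; simplify:
  satisfied 3 clause(s); 1 remain; assigned so far: [2, 3, 4]
unit clause [-1] forces x1=F; simplify:
  satisfied 1 clause(s); 0 remain; assigned so far: [1, 2, 3, 4]

Answer: 0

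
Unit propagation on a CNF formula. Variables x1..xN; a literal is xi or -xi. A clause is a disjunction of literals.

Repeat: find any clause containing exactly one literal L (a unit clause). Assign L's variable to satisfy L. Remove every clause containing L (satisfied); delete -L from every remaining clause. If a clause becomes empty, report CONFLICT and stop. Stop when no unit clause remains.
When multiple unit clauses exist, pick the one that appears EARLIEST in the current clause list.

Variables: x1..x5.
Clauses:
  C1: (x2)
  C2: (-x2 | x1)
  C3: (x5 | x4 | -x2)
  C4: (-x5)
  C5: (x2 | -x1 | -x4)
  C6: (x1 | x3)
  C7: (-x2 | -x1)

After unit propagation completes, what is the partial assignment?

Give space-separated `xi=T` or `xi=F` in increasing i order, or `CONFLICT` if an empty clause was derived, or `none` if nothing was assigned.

Answer: CONFLICT

Derivation:
unit clause [2] forces x2=T; simplify:
  drop -2 from [-2, 1] -> [1]
  drop -2 from [5, 4, -2] -> [5, 4]
  drop -2 from [-2, -1] -> [-1]
  satisfied 2 clause(s); 5 remain; assigned so far: [2]
unit clause [1] forces x1=T; simplify:
  drop -1 from [-1] -> [] (empty!)
  satisfied 2 clause(s); 3 remain; assigned so far: [1, 2]
CONFLICT (empty clause)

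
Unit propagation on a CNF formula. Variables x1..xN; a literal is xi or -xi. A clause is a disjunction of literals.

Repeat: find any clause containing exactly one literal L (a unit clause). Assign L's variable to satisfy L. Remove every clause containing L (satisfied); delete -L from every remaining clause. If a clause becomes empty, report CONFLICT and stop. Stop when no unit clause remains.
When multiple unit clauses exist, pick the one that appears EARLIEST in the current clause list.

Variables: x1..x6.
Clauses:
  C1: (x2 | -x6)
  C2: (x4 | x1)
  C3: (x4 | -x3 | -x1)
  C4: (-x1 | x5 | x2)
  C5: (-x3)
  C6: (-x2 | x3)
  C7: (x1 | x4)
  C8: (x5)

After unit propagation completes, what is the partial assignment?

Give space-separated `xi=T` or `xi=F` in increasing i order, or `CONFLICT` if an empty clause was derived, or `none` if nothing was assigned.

unit clause [-3] forces x3=F; simplify:
  drop 3 from [-2, 3] -> [-2]
  satisfied 2 clause(s); 6 remain; assigned so far: [3]
unit clause [-2] forces x2=F; simplify:
  drop 2 from [2, -6] -> [-6]
  drop 2 from [-1, 5, 2] -> [-1, 5]
  satisfied 1 clause(s); 5 remain; assigned so far: [2, 3]
unit clause [-6] forces x6=F; simplify:
  satisfied 1 clause(s); 4 remain; assigned so far: [2, 3, 6]
unit clause [5] forces x5=T; simplify:
  satisfied 2 clause(s); 2 remain; assigned so far: [2, 3, 5, 6]

Answer: x2=F x3=F x5=T x6=F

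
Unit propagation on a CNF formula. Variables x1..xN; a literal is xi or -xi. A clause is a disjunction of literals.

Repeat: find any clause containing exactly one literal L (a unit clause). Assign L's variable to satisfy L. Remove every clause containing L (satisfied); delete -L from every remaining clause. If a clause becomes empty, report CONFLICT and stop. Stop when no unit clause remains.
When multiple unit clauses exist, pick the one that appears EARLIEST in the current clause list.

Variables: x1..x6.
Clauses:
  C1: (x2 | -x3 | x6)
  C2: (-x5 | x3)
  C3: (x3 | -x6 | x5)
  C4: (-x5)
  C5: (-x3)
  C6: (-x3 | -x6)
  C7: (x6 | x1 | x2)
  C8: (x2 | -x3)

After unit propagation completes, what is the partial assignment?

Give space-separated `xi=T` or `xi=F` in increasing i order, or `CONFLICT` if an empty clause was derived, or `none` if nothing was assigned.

Answer: x3=F x5=F x6=F

Derivation:
unit clause [-5] forces x5=F; simplify:
  drop 5 from [3, -6, 5] -> [3, -6]
  satisfied 2 clause(s); 6 remain; assigned so far: [5]
unit clause [-3] forces x3=F; simplify:
  drop 3 from [3, -6] -> [-6]
  satisfied 4 clause(s); 2 remain; assigned so far: [3, 5]
unit clause [-6] forces x6=F; simplify:
  drop 6 from [6, 1, 2] -> [1, 2]
  satisfied 1 clause(s); 1 remain; assigned so far: [3, 5, 6]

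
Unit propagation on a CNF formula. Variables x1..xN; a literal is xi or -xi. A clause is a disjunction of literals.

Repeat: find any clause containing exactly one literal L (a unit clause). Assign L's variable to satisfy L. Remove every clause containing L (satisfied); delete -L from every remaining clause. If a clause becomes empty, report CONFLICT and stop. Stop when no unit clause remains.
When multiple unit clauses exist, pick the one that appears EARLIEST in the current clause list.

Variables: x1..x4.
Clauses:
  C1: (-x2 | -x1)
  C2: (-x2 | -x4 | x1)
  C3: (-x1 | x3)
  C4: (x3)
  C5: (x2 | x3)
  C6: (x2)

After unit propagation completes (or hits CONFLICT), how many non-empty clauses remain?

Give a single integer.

Answer: 0

Derivation:
unit clause [3] forces x3=T; simplify:
  satisfied 3 clause(s); 3 remain; assigned so far: [3]
unit clause [2] forces x2=T; simplify:
  drop -2 from [-2, -1] -> [-1]
  drop -2 from [-2, -4, 1] -> [-4, 1]
  satisfied 1 clause(s); 2 remain; assigned so far: [2, 3]
unit clause [-1] forces x1=F; simplify:
  drop 1 from [-4, 1] -> [-4]
  satisfied 1 clause(s); 1 remain; assigned so far: [1, 2, 3]
unit clause [-4] forces x4=F; simplify:
  satisfied 1 clause(s); 0 remain; assigned so far: [1, 2, 3, 4]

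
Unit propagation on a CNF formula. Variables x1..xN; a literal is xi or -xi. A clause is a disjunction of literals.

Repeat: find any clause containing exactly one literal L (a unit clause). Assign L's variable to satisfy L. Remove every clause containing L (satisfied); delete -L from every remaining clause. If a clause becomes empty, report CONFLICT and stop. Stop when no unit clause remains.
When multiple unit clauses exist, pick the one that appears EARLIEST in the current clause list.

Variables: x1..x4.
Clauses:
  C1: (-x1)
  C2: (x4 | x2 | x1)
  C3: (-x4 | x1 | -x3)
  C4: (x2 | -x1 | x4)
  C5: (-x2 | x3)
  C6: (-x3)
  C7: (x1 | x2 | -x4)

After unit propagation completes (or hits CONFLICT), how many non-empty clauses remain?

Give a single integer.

Answer: 0

Derivation:
unit clause [-1] forces x1=F; simplify:
  drop 1 from [4, 2, 1] -> [4, 2]
  drop 1 from [-4, 1, -3] -> [-4, -3]
  drop 1 from [1, 2, -4] -> [2, -4]
  satisfied 2 clause(s); 5 remain; assigned so far: [1]
unit clause [-3] forces x3=F; simplify:
  drop 3 from [-2, 3] -> [-2]
  satisfied 2 clause(s); 3 remain; assigned so far: [1, 3]
unit clause [-2] forces x2=F; simplify:
  drop 2 from [4, 2] -> [4]
  drop 2 from [2, -4] -> [-4]
  satisfied 1 clause(s); 2 remain; assigned so far: [1, 2, 3]
unit clause [4] forces x4=T; simplify:
  drop -4 from [-4] -> [] (empty!)
  satisfied 1 clause(s); 1 remain; assigned so far: [1, 2, 3, 4]
CONFLICT (empty clause)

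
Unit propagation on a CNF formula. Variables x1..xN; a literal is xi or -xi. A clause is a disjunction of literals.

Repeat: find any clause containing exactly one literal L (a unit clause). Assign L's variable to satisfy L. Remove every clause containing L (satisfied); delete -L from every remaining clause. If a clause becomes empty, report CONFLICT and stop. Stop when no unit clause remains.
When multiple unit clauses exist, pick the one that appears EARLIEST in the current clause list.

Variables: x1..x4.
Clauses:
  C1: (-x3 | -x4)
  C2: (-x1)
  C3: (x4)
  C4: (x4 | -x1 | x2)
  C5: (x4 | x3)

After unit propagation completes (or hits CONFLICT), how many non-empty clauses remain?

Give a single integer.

Answer: 0

Derivation:
unit clause [-1] forces x1=F; simplify:
  satisfied 2 clause(s); 3 remain; assigned so far: [1]
unit clause [4] forces x4=T; simplify:
  drop -4 from [-3, -4] -> [-3]
  satisfied 2 clause(s); 1 remain; assigned so far: [1, 4]
unit clause [-3] forces x3=F; simplify:
  satisfied 1 clause(s); 0 remain; assigned so far: [1, 3, 4]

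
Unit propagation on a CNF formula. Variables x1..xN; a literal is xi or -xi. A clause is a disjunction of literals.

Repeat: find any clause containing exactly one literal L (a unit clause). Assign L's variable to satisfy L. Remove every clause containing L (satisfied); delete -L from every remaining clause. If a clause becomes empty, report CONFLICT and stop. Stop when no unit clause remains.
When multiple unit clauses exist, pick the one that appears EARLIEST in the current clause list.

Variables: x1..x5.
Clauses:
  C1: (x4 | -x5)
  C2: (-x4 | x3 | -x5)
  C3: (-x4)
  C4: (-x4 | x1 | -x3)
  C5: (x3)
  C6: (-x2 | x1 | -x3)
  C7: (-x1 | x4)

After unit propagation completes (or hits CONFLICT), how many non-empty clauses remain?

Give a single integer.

Answer: 0

Derivation:
unit clause [-4] forces x4=F; simplify:
  drop 4 from [4, -5] -> [-5]
  drop 4 from [-1, 4] -> [-1]
  satisfied 3 clause(s); 4 remain; assigned so far: [4]
unit clause [-5] forces x5=F; simplify:
  satisfied 1 clause(s); 3 remain; assigned so far: [4, 5]
unit clause [3] forces x3=T; simplify:
  drop -3 from [-2, 1, -3] -> [-2, 1]
  satisfied 1 clause(s); 2 remain; assigned so far: [3, 4, 5]
unit clause [-1] forces x1=F; simplify:
  drop 1 from [-2, 1] -> [-2]
  satisfied 1 clause(s); 1 remain; assigned so far: [1, 3, 4, 5]
unit clause [-2] forces x2=F; simplify:
  satisfied 1 clause(s); 0 remain; assigned so far: [1, 2, 3, 4, 5]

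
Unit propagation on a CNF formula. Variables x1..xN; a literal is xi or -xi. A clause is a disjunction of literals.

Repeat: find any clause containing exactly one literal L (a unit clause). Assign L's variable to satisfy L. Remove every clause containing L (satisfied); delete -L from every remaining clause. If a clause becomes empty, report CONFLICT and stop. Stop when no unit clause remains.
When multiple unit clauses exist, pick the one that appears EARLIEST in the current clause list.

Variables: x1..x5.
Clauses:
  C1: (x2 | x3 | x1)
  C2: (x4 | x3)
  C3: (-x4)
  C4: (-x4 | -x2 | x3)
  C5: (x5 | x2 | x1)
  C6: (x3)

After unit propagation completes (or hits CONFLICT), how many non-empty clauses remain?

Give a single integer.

Answer: 1

Derivation:
unit clause [-4] forces x4=F; simplify:
  drop 4 from [4, 3] -> [3]
  satisfied 2 clause(s); 4 remain; assigned so far: [4]
unit clause [3] forces x3=T; simplify:
  satisfied 3 clause(s); 1 remain; assigned so far: [3, 4]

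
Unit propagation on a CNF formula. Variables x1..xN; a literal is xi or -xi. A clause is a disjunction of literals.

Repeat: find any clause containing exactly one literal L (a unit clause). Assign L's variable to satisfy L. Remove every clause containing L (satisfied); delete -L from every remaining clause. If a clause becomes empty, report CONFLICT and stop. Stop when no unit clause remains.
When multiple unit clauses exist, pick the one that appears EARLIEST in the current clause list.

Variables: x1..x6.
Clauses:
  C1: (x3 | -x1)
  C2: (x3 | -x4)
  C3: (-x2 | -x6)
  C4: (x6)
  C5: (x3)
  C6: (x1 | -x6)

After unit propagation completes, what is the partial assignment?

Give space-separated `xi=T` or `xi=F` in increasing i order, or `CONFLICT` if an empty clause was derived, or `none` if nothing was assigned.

unit clause [6] forces x6=T; simplify:
  drop -6 from [-2, -6] -> [-2]
  drop -6 from [1, -6] -> [1]
  satisfied 1 clause(s); 5 remain; assigned so far: [6]
unit clause [-2] forces x2=F; simplify:
  satisfied 1 clause(s); 4 remain; assigned so far: [2, 6]
unit clause [3] forces x3=T; simplify:
  satisfied 3 clause(s); 1 remain; assigned so far: [2, 3, 6]
unit clause [1] forces x1=T; simplify:
  satisfied 1 clause(s); 0 remain; assigned so far: [1, 2, 3, 6]

Answer: x1=T x2=F x3=T x6=T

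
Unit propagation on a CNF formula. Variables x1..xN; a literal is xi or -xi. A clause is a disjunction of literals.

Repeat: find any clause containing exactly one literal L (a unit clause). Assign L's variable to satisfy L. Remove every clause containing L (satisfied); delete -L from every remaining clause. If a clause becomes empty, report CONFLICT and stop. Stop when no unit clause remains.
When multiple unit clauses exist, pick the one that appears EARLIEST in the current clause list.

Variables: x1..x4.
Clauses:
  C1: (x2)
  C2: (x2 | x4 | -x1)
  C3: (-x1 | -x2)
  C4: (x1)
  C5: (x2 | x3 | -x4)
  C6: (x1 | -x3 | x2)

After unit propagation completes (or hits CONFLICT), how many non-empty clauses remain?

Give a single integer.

Answer: 0

Derivation:
unit clause [2] forces x2=T; simplify:
  drop -2 from [-1, -2] -> [-1]
  satisfied 4 clause(s); 2 remain; assigned so far: [2]
unit clause [-1] forces x1=F; simplify:
  drop 1 from [1] -> [] (empty!)
  satisfied 1 clause(s); 1 remain; assigned so far: [1, 2]
CONFLICT (empty clause)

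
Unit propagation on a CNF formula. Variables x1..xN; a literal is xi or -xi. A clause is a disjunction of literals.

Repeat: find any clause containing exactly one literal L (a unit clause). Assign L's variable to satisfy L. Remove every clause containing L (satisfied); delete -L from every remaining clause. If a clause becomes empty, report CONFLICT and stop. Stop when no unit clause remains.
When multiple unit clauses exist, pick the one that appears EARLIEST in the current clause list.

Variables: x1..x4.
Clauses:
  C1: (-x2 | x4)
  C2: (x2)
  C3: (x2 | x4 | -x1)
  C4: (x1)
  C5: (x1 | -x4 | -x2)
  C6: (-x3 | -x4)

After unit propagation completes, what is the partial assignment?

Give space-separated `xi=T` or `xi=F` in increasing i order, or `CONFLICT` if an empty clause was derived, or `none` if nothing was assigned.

Answer: x1=T x2=T x3=F x4=T

Derivation:
unit clause [2] forces x2=T; simplify:
  drop -2 from [-2, 4] -> [4]
  drop -2 from [1, -4, -2] -> [1, -4]
  satisfied 2 clause(s); 4 remain; assigned so far: [2]
unit clause [4] forces x4=T; simplify:
  drop -4 from [1, -4] -> [1]
  drop -4 from [-3, -4] -> [-3]
  satisfied 1 clause(s); 3 remain; assigned so far: [2, 4]
unit clause [1] forces x1=T; simplify:
  satisfied 2 clause(s); 1 remain; assigned so far: [1, 2, 4]
unit clause [-3] forces x3=F; simplify:
  satisfied 1 clause(s); 0 remain; assigned so far: [1, 2, 3, 4]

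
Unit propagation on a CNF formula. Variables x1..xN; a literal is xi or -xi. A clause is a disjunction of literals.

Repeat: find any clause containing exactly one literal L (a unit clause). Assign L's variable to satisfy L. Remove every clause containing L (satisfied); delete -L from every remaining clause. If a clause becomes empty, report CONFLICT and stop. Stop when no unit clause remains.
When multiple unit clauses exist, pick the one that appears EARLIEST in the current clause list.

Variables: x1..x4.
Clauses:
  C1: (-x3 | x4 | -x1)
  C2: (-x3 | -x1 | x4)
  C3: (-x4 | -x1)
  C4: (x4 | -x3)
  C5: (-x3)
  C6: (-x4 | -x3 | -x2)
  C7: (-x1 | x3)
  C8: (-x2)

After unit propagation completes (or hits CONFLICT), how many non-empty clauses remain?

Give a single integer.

Answer: 0

Derivation:
unit clause [-3] forces x3=F; simplify:
  drop 3 from [-1, 3] -> [-1]
  satisfied 5 clause(s); 3 remain; assigned so far: [3]
unit clause [-1] forces x1=F; simplify:
  satisfied 2 clause(s); 1 remain; assigned so far: [1, 3]
unit clause [-2] forces x2=F; simplify:
  satisfied 1 clause(s); 0 remain; assigned so far: [1, 2, 3]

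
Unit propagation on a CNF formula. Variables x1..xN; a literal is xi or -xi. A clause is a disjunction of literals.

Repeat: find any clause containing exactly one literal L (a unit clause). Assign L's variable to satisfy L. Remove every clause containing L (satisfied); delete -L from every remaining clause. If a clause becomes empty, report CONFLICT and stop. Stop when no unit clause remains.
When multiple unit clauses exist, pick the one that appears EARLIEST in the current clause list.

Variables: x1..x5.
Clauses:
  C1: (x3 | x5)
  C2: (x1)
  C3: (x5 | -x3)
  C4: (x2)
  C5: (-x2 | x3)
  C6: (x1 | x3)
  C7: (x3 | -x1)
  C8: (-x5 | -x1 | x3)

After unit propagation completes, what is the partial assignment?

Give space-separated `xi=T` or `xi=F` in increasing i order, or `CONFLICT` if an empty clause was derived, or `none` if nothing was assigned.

Answer: x1=T x2=T x3=T x5=T

Derivation:
unit clause [1] forces x1=T; simplify:
  drop -1 from [3, -1] -> [3]
  drop -1 from [-5, -1, 3] -> [-5, 3]
  satisfied 2 clause(s); 6 remain; assigned so far: [1]
unit clause [2] forces x2=T; simplify:
  drop -2 from [-2, 3] -> [3]
  satisfied 1 clause(s); 5 remain; assigned so far: [1, 2]
unit clause [3] forces x3=T; simplify:
  drop -3 from [5, -3] -> [5]
  satisfied 4 clause(s); 1 remain; assigned so far: [1, 2, 3]
unit clause [5] forces x5=T; simplify:
  satisfied 1 clause(s); 0 remain; assigned so far: [1, 2, 3, 5]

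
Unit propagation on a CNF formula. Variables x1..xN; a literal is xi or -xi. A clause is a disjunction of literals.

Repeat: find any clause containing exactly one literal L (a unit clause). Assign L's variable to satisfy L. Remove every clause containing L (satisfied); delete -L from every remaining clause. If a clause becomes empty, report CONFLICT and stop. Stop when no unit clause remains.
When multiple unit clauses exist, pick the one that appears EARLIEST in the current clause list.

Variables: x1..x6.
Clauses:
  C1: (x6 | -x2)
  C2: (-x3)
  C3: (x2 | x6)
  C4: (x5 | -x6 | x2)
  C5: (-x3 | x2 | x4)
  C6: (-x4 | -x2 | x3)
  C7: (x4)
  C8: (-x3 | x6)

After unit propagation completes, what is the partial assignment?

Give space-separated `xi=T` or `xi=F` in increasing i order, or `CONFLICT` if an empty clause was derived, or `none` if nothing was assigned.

Answer: x2=F x3=F x4=T x5=T x6=T

Derivation:
unit clause [-3] forces x3=F; simplify:
  drop 3 from [-4, -2, 3] -> [-4, -2]
  satisfied 3 clause(s); 5 remain; assigned so far: [3]
unit clause [4] forces x4=T; simplify:
  drop -4 from [-4, -2] -> [-2]
  satisfied 1 clause(s); 4 remain; assigned so far: [3, 4]
unit clause [-2] forces x2=F; simplify:
  drop 2 from [2, 6] -> [6]
  drop 2 from [5, -6, 2] -> [5, -6]
  satisfied 2 clause(s); 2 remain; assigned so far: [2, 3, 4]
unit clause [6] forces x6=T; simplify:
  drop -6 from [5, -6] -> [5]
  satisfied 1 clause(s); 1 remain; assigned so far: [2, 3, 4, 6]
unit clause [5] forces x5=T; simplify:
  satisfied 1 clause(s); 0 remain; assigned so far: [2, 3, 4, 5, 6]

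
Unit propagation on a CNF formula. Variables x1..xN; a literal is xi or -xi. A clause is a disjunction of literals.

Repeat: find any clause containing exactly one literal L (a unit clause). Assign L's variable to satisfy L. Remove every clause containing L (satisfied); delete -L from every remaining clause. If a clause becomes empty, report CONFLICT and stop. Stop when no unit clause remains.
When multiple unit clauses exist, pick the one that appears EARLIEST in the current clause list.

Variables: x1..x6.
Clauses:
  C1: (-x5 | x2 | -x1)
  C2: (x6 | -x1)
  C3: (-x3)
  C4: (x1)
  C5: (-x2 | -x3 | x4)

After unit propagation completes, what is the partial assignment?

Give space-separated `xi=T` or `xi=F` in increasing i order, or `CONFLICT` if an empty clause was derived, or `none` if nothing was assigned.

unit clause [-3] forces x3=F; simplify:
  satisfied 2 clause(s); 3 remain; assigned so far: [3]
unit clause [1] forces x1=T; simplify:
  drop -1 from [-5, 2, -1] -> [-5, 2]
  drop -1 from [6, -1] -> [6]
  satisfied 1 clause(s); 2 remain; assigned so far: [1, 3]
unit clause [6] forces x6=T; simplify:
  satisfied 1 clause(s); 1 remain; assigned so far: [1, 3, 6]

Answer: x1=T x3=F x6=T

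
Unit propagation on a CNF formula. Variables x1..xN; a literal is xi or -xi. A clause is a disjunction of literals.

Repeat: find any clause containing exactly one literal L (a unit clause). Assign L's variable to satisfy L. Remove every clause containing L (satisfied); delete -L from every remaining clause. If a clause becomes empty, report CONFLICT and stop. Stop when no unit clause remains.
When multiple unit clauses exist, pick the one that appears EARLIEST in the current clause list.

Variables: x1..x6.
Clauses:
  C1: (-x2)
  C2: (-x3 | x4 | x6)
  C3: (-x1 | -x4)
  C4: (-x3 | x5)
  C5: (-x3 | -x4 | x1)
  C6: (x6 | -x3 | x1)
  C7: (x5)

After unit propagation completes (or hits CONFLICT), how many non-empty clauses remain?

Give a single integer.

Answer: 4

Derivation:
unit clause [-2] forces x2=F; simplify:
  satisfied 1 clause(s); 6 remain; assigned so far: [2]
unit clause [5] forces x5=T; simplify:
  satisfied 2 clause(s); 4 remain; assigned so far: [2, 5]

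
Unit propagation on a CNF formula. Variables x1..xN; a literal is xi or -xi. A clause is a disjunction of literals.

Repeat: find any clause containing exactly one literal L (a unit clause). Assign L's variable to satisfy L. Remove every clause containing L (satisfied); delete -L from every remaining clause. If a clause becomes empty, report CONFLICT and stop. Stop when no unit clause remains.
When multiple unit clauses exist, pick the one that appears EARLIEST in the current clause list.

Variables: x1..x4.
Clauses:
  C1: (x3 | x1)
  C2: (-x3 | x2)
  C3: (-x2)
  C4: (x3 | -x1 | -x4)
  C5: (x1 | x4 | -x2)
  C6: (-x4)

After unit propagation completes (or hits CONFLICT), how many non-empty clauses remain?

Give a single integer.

Answer: 0

Derivation:
unit clause [-2] forces x2=F; simplify:
  drop 2 from [-3, 2] -> [-3]
  satisfied 2 clause(s); 4 remain; assigned so far: [2]
unit clause [-3] forces x3=F; simplify:
  drop 3 from [3, 1] -> [1]
  drop 3 from [3, -1, -4] -> [-1, -4]
  satisfied 1 clause(s); 3 remain; assigned so far: [2, 3]
unit clause [1] forces x1=T; simplify:
  drop -1 from [-1, -4] -> [-4]
  satisfied 1 clause(s); 2 remain; assigned so far: [1, 2, 3]
unit clause [-4] forces x4=F; simplify:
  satisfied 2 clause(s); 0 remain; assigned so far: [1, 2, 3, 4]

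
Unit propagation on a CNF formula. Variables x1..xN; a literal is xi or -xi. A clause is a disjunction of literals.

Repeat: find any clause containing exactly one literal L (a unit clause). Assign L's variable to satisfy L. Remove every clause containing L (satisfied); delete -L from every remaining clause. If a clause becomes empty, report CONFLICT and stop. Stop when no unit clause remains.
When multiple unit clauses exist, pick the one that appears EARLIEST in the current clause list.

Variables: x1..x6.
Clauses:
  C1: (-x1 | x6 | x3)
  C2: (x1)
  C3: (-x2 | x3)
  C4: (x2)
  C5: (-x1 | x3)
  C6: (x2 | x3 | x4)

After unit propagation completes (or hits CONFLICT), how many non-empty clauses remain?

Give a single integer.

Answer: 0

Derivation:
unit clause [1] forces x1=T; simplify:
  drop -1 from [-1, 6, 3] -> [6, 3]
  drop -1 from [-1, 3] -> [3]
  satisfied 1 clause(s); 5 remain; assigned so far: [1]
unit clause [2] forces x2=T; simplify:
  drop -2 from [-2, 3] -> [3]
  satisfied 2 clause(s); 3 remain; assigned so far: [1, 2]
unit clause [3] forces x3=T; simplify:
  satisfied 3 clause(s); 0 remain; assigned so far: [1, 2, 3]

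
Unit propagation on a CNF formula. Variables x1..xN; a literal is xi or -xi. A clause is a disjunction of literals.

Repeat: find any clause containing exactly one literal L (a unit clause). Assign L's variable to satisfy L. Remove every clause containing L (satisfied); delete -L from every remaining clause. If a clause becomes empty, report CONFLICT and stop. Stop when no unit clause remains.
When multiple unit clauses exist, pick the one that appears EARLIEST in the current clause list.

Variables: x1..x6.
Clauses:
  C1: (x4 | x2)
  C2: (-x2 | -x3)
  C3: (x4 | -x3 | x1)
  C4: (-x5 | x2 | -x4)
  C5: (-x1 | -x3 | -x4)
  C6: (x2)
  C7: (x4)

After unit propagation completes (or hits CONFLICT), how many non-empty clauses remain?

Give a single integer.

unit clause [2] forces x2=T; simplify:
  drop -2 from [-2, -3] -> [-3]
  satisfied 3 clause(s); 4 remain; assigned so far: [2]
unit clause [-3] forces x3=F; simplify:
  satisfied 3 clause(s); 1 remain; assigned so far: [2, 3]
unit clause [4] forces x4=T; simplify:
  satisfied 1 clause(s); 0 remain; assigned so far: [2, 3, 4]

Answer: 0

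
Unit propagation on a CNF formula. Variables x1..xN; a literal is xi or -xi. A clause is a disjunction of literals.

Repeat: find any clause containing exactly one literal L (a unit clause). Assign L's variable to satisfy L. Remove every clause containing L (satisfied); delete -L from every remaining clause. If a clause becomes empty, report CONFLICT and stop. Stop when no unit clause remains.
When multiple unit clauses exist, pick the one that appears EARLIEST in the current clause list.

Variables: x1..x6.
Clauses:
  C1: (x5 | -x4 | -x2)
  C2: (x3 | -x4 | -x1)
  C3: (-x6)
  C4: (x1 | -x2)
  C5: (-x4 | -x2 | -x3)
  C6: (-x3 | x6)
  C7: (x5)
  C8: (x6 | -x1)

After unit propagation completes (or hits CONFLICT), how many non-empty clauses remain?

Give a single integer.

unit clause [-6] forces x6=F; simplify:
  drop 6 from [-3, 6] -> [-3]
  drop 6 from [6, -1] -> [-1]
  satisfied 1 clause(s); 7 remain; assigned so far: [6]
unit clause [-3] forces x3=F; simplify:
  drop 3 from [3, -4, -1] -> [-4, -1]
  satisfied 2 clause(s); 5 remain; assigned so far: [3, 6]
unit clause [5] forces x5=T; simplify:
  satisfied 2 clause(s); 3 remain; assigned so far: [3, 5, 6]
unit clause [-1] forces x1=F; simplify:
  drop 1 from [1, -2] -> [-2]
  satisfied 2 clause(s); 1 remain; assigned so far: [1, 3, 5, 6]
unit clause [-2] forces x2=F; simplify:
  satisfied 1 clause(s); 0 remain; assigned so far: [1, 2, 3, 5, 6]

Answer: 0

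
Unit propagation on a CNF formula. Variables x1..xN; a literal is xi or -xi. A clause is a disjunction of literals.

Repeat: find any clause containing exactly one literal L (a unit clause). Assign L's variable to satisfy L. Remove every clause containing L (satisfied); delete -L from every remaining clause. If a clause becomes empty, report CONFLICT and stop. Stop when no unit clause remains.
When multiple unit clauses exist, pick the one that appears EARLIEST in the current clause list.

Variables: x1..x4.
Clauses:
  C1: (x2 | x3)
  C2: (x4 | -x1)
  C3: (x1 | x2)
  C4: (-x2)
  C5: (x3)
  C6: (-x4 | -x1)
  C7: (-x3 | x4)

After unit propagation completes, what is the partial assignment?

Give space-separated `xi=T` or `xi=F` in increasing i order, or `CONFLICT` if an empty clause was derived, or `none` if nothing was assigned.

unit clause [-2] forces x2=F; simplify:
  drop 2 from [2, 3] -> [3]
  drop 2 from [1, 2] -> [1]
  satisfied 1 clause(s); 6 remain; assigned so far: [2]
unit clause [3] forces x3=T; simplify:
  drop -3 from [-3, 4] -> [4]
  satisfied 2 clause(s); 4 remain; assigned so far: [2, 3]
unit clause [1] forces x1=T; simplify:
  drop -1 from [4, -1] -> [4]
  drop -1 from [-4, -1] -> [-4]
  satisfied 1 clause(s); 3 remain; assigned so far: [1, 2, 3]
unit clause [4] forces x4=T; simplify:
  drop -4 from [-4] -> [] (empty!)
  satisfied 2 clause(s); 1 remain; assigned so far: [1, 2, 3, 4]
CONFLICT (empty clause)

Answer: CONFLICT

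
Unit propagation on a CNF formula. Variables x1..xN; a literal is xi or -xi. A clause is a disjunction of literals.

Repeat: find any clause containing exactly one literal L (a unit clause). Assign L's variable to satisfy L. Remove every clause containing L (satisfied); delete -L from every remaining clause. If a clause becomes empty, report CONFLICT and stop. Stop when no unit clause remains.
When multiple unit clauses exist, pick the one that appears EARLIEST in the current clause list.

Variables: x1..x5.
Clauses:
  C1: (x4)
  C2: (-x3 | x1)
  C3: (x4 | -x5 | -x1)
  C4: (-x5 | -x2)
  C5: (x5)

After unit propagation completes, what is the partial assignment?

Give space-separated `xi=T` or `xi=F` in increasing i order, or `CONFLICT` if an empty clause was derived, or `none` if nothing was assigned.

unit clause [4] forces x4=T; simplify:
  satisfied 2 clause(s); 3 remain; assigned so far: [4]
unit clause [5] forces x5=T; simplify:
  drop -5 from [-5, -2] -> [-2]
  satisfied 1 clause(s); 2 remain; assigned so far: [4, 5]
unit clause [-2] forces x2=F; simplify:
  satisfied 1 clause(s); 1 remain; assigned so far: [2, 4, 5]

Answer: x2=F x4=T x5=T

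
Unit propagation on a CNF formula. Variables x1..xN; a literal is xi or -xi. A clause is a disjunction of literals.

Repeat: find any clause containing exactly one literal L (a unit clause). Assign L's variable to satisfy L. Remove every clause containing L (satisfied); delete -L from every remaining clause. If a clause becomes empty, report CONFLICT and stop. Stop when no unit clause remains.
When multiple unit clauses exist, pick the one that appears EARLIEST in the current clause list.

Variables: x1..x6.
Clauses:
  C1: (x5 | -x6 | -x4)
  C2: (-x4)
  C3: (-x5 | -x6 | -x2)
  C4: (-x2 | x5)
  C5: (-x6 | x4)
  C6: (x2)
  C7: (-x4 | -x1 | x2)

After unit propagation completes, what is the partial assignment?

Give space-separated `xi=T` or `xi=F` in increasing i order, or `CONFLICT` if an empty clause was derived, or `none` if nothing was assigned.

Answer: x2=T x4=F x5=T x6=F

Derivation:
unit clause [-4] forces x4=F; simplify:
  drop 4 from [-6, 4] -> [-6]
  satisfied 3 clause(s); 4 remain; assigned so far: [4]
unit clause [-6] forces x6=F; simplify:
  satisfied 2 clause(s); 2 remain; assigned so far: [4, 6]
unit clause [2] forces x2=T; simplify:
  drop -2 from [-2, 5] -> [5]
  satisfied 1 clause(s); 1 remain; assigned so far: [2, 4, 6]
unit clause [5] forces x5=T; simplify:
  satisfied 1 clause(s); 0 remain; assigned so far: [2, 4, 5, 6]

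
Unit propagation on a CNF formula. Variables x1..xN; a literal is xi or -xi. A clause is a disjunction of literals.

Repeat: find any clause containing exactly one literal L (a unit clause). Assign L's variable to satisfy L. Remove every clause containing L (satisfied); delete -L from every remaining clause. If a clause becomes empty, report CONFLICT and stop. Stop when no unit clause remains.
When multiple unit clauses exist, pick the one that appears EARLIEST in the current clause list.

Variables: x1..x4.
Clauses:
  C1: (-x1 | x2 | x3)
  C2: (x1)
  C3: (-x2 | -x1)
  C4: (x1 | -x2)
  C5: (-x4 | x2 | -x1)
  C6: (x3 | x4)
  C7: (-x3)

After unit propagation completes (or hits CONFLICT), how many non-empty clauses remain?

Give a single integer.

Answer: 1

Derivation:
unit clause [1] forces x1=T; simplify:
  drop -1 from [-1, 2, 3] -> [2, 3]
  drop -1 from [-2, -1] -> [-2]
  drop -1 from [-4, 2, -1] -> [-4, 2]
  satisfied 2 clause(s); 5 remain; assigned so far: [1]
unit clause [-2] forces x2=F; simplify:
  drop 2 from [2, 3] -> [3]
  drop 2 from [-4, 2] -> [-4]
  satisfied 1 clause(s); 4 remain; assigned so far: [1, 2]
unit clause [3] forces x3=T; simplify:
  drop -3 from [-3] -> [] (empty!)
  satisfied 2 clause(s); 2 remain; assigned so far: [1, 2, 3]
CONFLICT (empty clause)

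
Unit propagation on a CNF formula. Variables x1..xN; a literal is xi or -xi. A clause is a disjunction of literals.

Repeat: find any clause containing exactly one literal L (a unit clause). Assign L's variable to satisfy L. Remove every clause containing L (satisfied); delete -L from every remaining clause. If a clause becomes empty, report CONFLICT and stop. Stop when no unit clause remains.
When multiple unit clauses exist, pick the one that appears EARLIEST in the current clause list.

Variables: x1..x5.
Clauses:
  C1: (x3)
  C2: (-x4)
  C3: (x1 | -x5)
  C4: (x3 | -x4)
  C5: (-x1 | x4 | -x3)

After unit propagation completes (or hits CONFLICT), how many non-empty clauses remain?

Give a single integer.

Answer: 0

Derivation:
unit clause [3] forces x3=T; simplify:
  drop -3 from [-1, 4, -3] -> [-1, 4]
  satisfied 2 clause(s); 3 remain; assigned so far: [3]
unit clause [-4] forces x4=F; simplify:
  drop 4 from [-1, 4] -> [-1]
  satisfied 1 clause(s); 2 remain; assigned so far: [3, 4]
unit clause [-1] forces x1=F; simplify:
  drop 1 from [1, -5] -> [-5]
  satisfied 1 clause(s); 1 remain; assigned so far: [1, 3, 4]
unit clause [-5] forces x5=F; simplify:
  satisfied 1 clause(s); 0 remain; assigned so far: [1, 3, 4, 5]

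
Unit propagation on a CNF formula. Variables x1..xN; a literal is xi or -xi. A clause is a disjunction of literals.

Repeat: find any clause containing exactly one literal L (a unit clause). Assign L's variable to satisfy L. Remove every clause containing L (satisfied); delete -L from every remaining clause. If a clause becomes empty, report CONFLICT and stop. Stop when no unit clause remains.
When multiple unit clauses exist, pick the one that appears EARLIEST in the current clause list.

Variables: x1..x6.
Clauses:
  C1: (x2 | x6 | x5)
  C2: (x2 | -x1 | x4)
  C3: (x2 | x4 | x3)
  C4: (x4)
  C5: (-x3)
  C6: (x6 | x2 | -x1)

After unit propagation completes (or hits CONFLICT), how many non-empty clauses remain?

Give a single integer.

Answer: 2

Derivation:
unit clause [4] forces x4=T; simplify:
  satisfied 3 clause(s); 3 remain; assigned so far: [4]
unit clause [-3] forces x3=F; simplify:
  satisfied 1 clause(s); 2 remain; assigned so far: [3, 4]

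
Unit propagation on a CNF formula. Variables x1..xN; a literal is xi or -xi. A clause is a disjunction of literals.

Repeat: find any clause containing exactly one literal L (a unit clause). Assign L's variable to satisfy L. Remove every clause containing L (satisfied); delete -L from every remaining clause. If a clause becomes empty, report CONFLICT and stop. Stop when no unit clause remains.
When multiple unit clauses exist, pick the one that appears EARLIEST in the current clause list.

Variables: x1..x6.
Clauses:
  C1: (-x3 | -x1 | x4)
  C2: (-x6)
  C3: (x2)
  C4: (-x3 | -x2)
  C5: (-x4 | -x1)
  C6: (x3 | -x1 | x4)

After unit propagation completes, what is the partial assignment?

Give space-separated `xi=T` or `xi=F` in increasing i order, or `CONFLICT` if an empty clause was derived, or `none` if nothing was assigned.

Answer: x2=T x3=F x6=F

Derivation:
unit clause [-6] forces x6=F; simplify:
  satisfied 1 clause(s); 5 remain; assigned so far: [6]
unit clause [2] forces x2=T; simplify:
  drop -2 from [-3, -2] -> [-3]
  satisfied 1 clause(s); 4 remain; assigned so far: [2, 6]
unit clause [-3] forces x3=F; simplify:
  drop 3 from [3, -1, 4] -> [-1, 4]
  satisfied 2 clause(s); 2 remain; assigned so far: [2, 3, 6]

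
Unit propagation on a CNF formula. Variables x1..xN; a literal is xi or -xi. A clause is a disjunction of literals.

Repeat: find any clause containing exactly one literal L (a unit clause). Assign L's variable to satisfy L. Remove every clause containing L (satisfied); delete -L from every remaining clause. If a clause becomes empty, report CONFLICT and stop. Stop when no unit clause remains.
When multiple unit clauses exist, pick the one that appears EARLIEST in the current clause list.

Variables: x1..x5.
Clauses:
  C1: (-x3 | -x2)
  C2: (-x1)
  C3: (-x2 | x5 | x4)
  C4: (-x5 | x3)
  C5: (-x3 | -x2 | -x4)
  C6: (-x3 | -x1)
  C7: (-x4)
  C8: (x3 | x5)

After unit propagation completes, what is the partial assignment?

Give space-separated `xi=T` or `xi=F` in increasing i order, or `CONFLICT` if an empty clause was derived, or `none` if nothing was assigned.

Answer: x1=F x4=F

Derivation:
unit clause [-1] forces x1=F; simplify:
  satisfied 2 clause(s); 6 remain; assigned so far: [1]
unit clause [-4] forces x4=F; simplify:
  drop 4 from [-2, 5, 4] -> [-2, 5]
  satisfied 2 clause(s); 4 remain; assigned so far: [1, 4]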